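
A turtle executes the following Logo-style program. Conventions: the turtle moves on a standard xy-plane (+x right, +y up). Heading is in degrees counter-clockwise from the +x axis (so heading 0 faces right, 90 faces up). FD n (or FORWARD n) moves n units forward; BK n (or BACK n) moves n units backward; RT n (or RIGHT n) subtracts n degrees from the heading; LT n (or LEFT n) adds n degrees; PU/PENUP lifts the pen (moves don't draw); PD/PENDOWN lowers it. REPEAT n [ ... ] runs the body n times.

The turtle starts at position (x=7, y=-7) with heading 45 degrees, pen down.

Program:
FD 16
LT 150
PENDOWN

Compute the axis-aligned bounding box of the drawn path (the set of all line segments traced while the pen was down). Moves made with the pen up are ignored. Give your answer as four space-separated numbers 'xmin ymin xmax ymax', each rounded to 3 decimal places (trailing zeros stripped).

Answer: 7 -7 18.314 4.314

Derivation:
Executing turtle program step by step:
Start: pos=(7,-7), heading=45, pen down
FD 16: (7,-7) -> (18.314,4.314) [heading=45, draw]
LT 150: heading 45 -> 195
PD: pen down
Final: pos=(18.314,4.314), heading=195, 1 segment(s) drawn

Segment endpoints: x in {7, 18.314}, y in {-7, 4.314}
xmin=7, ymin=-7, xmax=18.314, ymax=4.314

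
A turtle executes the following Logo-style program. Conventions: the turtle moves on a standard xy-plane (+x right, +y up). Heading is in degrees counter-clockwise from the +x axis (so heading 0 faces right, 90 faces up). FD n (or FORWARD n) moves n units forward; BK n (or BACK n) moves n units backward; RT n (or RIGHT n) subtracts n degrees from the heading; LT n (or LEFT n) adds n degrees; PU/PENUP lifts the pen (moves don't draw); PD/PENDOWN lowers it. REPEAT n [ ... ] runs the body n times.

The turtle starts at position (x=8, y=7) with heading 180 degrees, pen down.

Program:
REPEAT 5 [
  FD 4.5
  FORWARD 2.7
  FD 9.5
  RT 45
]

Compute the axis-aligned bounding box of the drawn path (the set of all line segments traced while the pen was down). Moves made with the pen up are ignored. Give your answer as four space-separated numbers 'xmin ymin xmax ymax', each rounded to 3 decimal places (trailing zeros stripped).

Executing turtle program step by step:
Start: pos=(8,7), heading=180, pen down
REPEAT 5 [
  -- iteration 1/5 --
  FD 4.5: (8,7) -> (3.5,7) [heading=180, draw]
  FD 2.7: (3.5,7) -> (0.8,7) [heading=180, draw]
  FD 9.5: (0.8,7) -> (-8.7,7) [heading=180, draw]
  RT 45: heading 180 -> 135
  -- iteration 2/5 --
  FD 4.5: (-8.7,7) -> (-11.882,10.182) [heading=135, draw]
  FD 2.7: (-11.882,10.182) -> (-13.791,12.091) [heading=135, draw]
  FD 9.5: (-13.791,12.091) -> (-20.509,18.809) [heading=135, draw]
  RT 45: heading 135 -> 90
  -- iteration 3/5 --
  FD 4.5: (-20.509,18.809) -> (-20.509,23.309) [heading=90, draw]
  FD 2.7: (-20.509,23.309) -> (-20.509,26.009) [heading=90, draw]
  FD 9.5: (-20.509,26.009) -> (-20.509,35.509) [heading=90, draw]
  RT 45: heading 90 -> 45
  -- iteration 4/5 --
  FD 4.5: (-20.509,35.509) -> (-17.327,38.691) [heading=45, draw]
  FD 2.7: (-17.327,38.691) -> (-15.418,40.6) [heading=45, draw]
  FD 9.5: (-15.418,40.6) -> (-8.7,47.317) [heading=45, draw]
  RT 45: heading 45 -> 0
  -- iteration 5/5 --
  FD 4.5: (-8.7,47.317) -> (-4.2,47.317) [heading=0, draw]
  FD 2.7: (-4.2,47.317) -> (-1.5,47.317) [heading=0, draw]
  FD 9.5: (-1.5,47.317) -> (8,47.317) [heading=0, draw]
  RT 45: heading 0 -> 315
]
Final: pos=(8,47.317), heading=315, 15 segment(s) drawn

Segment endpoints: x in {-20.509, -17.327, -15.418, -13.791, -11.882, -8.7, -8.7, -4.2, -1.5, 0.8, 3.5, 8, 8}, y in {7, 7, 7, 10.182, 12.091, 18.809, 23.309, 26.009, 35.509, 38.691, 40.6, 47.317}
xmin=-20.509, ymin=7, xmax=8, ymax=47.317

Answer: -20.509 7 8 47.317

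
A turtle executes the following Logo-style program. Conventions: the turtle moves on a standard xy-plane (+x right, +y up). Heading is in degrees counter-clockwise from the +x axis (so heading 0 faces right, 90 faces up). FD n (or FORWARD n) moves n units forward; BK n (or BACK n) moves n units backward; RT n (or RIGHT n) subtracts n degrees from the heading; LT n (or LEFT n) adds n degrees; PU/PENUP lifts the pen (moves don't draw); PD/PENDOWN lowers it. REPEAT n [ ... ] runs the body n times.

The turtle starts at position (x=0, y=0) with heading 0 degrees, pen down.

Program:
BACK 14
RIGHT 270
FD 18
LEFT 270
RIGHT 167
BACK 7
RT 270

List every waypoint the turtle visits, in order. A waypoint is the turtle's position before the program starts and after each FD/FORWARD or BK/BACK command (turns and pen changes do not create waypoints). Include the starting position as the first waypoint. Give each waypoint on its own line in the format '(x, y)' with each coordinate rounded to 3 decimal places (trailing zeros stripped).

Executing turtle program step by step:
Start: pos=(0,0), heading=0, pen down
BK 14: (0,0) -> (-14,0) [heading=0, draw]
RT 270: heading 0 -> 90
FD 18: (-14,0) -> (-14,18) [heading=90, draw]
LT 270: heading 90 -> 0
RT 167: heading 0 -> 193
BK 7: (-14,18) -> (-7.179,19.575) [heading=193, draw]
RT 270: heading 193 -> 283
Final: pos=(-7.179,19.575), heading=283, 3 segment(s) drawn
Waypoints (4 total):
(0, 0)
(-14, 0)
(-14, 18)
(-7.179, 19.575)

Answer: (0, 0)
(-14, 0)
(-14, 18)
(-7.179, 19.575)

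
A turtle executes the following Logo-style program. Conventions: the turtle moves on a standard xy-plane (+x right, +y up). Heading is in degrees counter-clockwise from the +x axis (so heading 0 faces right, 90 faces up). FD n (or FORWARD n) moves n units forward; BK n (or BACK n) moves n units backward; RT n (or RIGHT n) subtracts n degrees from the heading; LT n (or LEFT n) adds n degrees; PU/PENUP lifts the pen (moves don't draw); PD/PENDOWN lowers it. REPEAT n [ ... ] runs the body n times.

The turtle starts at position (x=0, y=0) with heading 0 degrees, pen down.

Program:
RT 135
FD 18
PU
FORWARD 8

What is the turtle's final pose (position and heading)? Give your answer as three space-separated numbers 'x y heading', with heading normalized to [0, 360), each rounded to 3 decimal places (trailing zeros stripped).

Answer: -18.385 -18.385 225

Derivation:
Executing turtle program step by step:
Start: pos=(0,0), heading=0, pen down
RT 135: heading 0 -> 225
FD 18: (0,0) -> (-12.728,-12.728) [heading=225, draw]
PU: pen up
FD 8: (-12.728,-12.728) -> (-18.385,-18.385) [heading=225, move]
Final: pos=(-18.385,-18.385), heading=225, 1 segment(s) drawn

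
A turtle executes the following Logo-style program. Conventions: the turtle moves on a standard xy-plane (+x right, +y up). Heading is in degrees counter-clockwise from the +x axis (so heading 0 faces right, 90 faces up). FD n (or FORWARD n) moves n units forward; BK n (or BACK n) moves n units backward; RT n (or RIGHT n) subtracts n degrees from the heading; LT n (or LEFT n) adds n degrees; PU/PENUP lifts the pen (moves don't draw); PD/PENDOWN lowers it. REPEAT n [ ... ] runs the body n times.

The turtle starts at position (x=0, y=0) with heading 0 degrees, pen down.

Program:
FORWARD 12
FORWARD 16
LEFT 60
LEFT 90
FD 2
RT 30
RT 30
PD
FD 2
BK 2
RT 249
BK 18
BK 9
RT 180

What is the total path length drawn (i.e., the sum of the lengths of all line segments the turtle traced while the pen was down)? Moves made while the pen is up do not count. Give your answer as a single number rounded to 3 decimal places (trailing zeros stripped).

Answer: 61

Derivation:
Executing turtle program step by step:
Start: pos=(0,0), heading=0, pen down
FD 12: (0,0) -> (12,0) [heading=0, draw]
FD 16: (12,0) -> (28,0) [heading=0, draw]
LT 60: heading 0 -> 60
LT 90: heading 60 -> 150
FD 2: (28,0) -> (26.268,1) [heading=150, draw]
RT 30: heading 150 -> 120
RT 30: heading 120 -> 90
PD: pen down
FD 2: (26.268,1) -> (26.268,3) [heading=90, draw]
BK 2: (26.268,3) -> (26.268,1) [heading=90, draw]
RT 249: heading 90 -> 201
BK 18: (26.268,1) -> (43.072,7.451) [heading=201, draw]
BK 9: (43.072,7.451) -> (51.475,10.676) [heading=201, draw]
RT 180: heading 201 -> 21
Final: pos=(51.475,10.676), heading=21, 7 segment(s) drawn

Segment lengths:
  seg 1: (0,0) -> (12,0), length = 12
  seg 2: (12,0) -> (28,0), length = 16
  seg 3: (28,0) -> (26.268,1), length = 2
  seg 4: (26.268,1) -> (26.268,3), length = 2
  seg 5: (26.268,3) -> (26.268,1), length = 2
  seg 6: (26.268,1) -> (43.072,7.451), length = 18
  seg 7: (43.072,7.451) -> (51.475,10.676), length = 9
Total = 61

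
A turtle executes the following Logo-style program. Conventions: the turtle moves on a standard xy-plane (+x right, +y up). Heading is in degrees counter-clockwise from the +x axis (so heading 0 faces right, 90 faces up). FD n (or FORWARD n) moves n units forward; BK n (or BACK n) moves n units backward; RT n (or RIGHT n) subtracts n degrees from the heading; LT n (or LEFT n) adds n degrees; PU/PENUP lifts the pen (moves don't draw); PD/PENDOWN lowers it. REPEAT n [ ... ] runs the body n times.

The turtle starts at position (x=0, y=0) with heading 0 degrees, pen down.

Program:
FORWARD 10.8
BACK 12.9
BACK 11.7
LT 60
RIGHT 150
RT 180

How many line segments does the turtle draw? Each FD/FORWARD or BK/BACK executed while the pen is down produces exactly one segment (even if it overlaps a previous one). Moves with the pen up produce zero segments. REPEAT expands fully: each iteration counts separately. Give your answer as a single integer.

Executing turtle program step by step:
Start: pos=(0,0), heading=0, pen down
FD 10.8: (0,0) -> (10.8,0) [heading=0, draw]
BK 12.9: (10.8,0) -> (-2.1,0) [heading=0, draw]
BK 11.7: (-2.1,0) -> (-13.8,0) [heading=0, draw]
LT 60: heading 0 -> 60
RT 150: heading 60 -> 270
RT 180: heading 270 -> 90
Final: pos=(-13.8,0), heading=90, 3 segment(s) drawn
Segments drawn: 3

Answer: 3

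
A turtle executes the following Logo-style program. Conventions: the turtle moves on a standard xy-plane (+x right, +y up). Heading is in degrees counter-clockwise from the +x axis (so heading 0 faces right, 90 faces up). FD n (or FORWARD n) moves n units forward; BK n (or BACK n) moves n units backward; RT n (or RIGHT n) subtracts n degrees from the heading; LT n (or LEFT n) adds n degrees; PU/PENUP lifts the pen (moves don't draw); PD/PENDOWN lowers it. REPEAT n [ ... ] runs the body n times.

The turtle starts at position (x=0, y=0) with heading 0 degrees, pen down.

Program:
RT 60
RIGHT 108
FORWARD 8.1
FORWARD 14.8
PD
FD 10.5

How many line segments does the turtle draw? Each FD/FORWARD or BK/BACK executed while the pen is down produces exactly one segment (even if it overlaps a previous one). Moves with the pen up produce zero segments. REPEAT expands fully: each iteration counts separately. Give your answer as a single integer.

Answer: 3

Derivation:
Executing turtle program step by step:
Start: pos=(0,0), heading=0, pen down
RT 60: heading 0 -> 300
RT 108: heading 300 -> 192
FD 8.1: (0,0) -> (-7.923,-1.684) [heading=192, draw]
FD 14.8: (-7.923,-1.684) -> (-22.4,-4.761) [heading=192, draw]
PD: pen down
FD 10.5: (-22.4,-4.761) -> (-32.67,-6.944) [heading=192, draw]
Final: pos=(-32.67,-6.944), heading=192, 3 segment(s) drawn
Segments drawn: 3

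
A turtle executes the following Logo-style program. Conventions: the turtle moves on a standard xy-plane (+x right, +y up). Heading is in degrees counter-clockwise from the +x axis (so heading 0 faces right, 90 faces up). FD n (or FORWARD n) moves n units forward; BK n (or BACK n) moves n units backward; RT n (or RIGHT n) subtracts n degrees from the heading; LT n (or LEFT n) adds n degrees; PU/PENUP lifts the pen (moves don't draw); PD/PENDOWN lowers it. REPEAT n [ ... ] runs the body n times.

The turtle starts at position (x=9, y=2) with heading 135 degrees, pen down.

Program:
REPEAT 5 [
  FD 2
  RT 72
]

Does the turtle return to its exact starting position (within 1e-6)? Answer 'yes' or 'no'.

Executing turtle program step by step:
Start: pos=(9,2), heading=135, pen down
REPEAT 5 [
  -- iteration 1/5 --
  FD 2: (9,2) -> (7.586,3.414) [heading=135, draw]
  RT 72: heading 135 -> 63
  -- iteration 2/5 --
  FD 2: (7.586,3.414) -> (8.494,5.196) [heading=63, draw]
  RT 72: heading 63 -> 351
  -- iteration 3/5 --
  FD 2: (8.494,5.196) -> (10.469,4.883) [heading=351, draw]
  RT 72: heading 351 -> 279
  -- iteration 4/5 --
  FD 2: (10.469,4.883) -> (10.782,2.908) [heading=279, draw]
  RT 72: heading 279 -> 207
  -- iteration 5/5 --
  FD 2: (10.782,2.908) -> (9,2) [heading=207, draw]
  RT 72: heading 207 -> 135
]
Final: pos=(9,2), heading=135, 5 segment(s) drawn

Start position: (9, 2)
Final position: (9, 2)
Distance = 0; < 1e-6 -> CLOSED

Answer: yes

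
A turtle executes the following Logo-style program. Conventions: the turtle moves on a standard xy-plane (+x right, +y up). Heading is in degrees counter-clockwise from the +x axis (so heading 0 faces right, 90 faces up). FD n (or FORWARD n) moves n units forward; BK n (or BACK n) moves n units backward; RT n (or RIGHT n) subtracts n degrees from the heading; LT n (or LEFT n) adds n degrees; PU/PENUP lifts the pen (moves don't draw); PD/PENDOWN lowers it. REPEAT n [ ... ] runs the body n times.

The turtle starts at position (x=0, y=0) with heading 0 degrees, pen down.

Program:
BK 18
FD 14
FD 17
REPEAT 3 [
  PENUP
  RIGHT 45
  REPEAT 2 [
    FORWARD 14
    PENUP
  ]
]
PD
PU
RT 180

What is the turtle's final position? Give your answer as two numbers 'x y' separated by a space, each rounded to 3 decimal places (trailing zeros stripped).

Executing turtle program step by step:
Start: pos=(0,0), heading=0, pen down
BK 18: (0,0) -> (-18,0) [heading=0, draw]
FD 14: (-18,0) -> (-4,0) [heading=0, draw]
FD 17: (-4,0) -> (13,0) [heading=0, draw]
REPEAT 3 [
  -- iteration 1/3 --
  PU: pen up
  RT 45: heading 0 -> 315
  REPEAT 2 [
    -- iteration 1/2 --
    FD 14: (13,0) -> (22.899,-9.899) [heading=315, move]
    PU: pen up
    -- iteration 2/2 --
    FD 14: (22.899,-9.899) -> (32.799,-19.799) [heading=315, move]
    PU: pen up
  ]
  -- iteration 2/3 --
  PU: pen up
  RT 45: heading 315 -> 270
  REPEAT 2 [
    -- iteration 1/2 --
    FD 14: (32.799,-19.799) -> (32.799,-33.799) [heading=270, move]
    PU: pen up
    -- iteration 2/2 --
    FD 14: (32.799,-33.799) -> (32.799,-47.799) [heading=270, move]
    PU: pen up
  ]
  -- iteration 3/3 --
  PU: pen up
  RT 45: heading 270 -> 225
  REPEAT 2 [
    -- iteration 1/2 --
    FD 14: (32.799,-47.799) -> (22.899,-57.698) [heading=225, move]
    PU: pen up
    -- iteration 2/2 --
    FD 14: (22.899,-57.698) -> (13,-67.598) [heading=225, move]
    PU: pen up
  ]
]
PD: pen down
PU: pen up
RT 180: heading 225 -> 45
Final: pos=(13,-67.598), heading=45, 3 segment(s) drawn

Answer: 13 -67.598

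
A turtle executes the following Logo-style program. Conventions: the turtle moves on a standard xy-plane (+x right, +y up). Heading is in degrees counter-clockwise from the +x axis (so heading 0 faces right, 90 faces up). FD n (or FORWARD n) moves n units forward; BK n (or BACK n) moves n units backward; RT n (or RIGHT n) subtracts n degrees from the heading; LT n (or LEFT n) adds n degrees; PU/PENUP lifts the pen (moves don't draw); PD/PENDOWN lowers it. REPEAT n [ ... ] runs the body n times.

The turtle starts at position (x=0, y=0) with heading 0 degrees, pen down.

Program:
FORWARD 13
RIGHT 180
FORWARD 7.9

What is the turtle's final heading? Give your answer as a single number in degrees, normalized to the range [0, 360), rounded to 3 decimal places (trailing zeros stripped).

Answer: 180

Derivation:
Executing turtle program step by step:
Start: pos=(0,0), heading=0, pen down
FD 13: (0,0) -> (13,0) [heading=0, draw]
RT 180: heading 0 -> 180
FD 7.9: (13,0) -> (5.1,0) [heading=180, draw]
Final: pos=(5.1,0), heading=180, 2 segment(s) drawn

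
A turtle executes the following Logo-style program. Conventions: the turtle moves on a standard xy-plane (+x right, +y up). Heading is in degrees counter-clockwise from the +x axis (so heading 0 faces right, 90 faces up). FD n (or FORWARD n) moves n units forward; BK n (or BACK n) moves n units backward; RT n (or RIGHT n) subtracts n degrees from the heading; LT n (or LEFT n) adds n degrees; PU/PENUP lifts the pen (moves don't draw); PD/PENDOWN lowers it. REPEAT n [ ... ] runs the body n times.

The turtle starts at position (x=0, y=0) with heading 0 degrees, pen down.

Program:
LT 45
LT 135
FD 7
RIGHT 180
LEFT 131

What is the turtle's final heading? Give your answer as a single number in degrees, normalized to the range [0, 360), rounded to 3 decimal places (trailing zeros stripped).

Executing turtle program step by step:
Start: pos=(0,0), heading=0, pen down
LT 45: heading 0 -> 45
LT 135: heading 45 -> 180
FD 7: (0,0) -> (-7,0) [heading=180, draw]
RT 180: heading 180 -> 0
LT 131: heading 0 -> 131
Final: pos=(-7,0), heading=131, 1 segment(s) drawn

Answer: 131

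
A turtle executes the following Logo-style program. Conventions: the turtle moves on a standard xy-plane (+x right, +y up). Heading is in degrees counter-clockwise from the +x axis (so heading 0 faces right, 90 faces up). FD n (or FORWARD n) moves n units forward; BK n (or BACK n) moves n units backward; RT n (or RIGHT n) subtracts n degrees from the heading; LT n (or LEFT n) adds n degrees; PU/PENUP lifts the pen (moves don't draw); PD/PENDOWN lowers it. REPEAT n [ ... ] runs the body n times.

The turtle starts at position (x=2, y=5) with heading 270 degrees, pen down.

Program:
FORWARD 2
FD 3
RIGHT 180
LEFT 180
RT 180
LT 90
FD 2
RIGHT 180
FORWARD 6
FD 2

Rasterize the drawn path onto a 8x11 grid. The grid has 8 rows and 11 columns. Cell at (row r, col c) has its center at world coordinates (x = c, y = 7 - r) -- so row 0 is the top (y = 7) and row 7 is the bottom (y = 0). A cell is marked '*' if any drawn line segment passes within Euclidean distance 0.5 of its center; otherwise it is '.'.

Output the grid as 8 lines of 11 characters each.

Segment 0: (2,5) -> (2,3)
Segment 1: (2,3) -> (2,0)
Segment 2: (2,0) -> (-0,0)
Segment 3: (-0,0) -> (6,0)
Segment 4: (6,0) -> (8,0)

Answer: ...........
...........
..*........
..*........
..*........
..*........
..*........
*********..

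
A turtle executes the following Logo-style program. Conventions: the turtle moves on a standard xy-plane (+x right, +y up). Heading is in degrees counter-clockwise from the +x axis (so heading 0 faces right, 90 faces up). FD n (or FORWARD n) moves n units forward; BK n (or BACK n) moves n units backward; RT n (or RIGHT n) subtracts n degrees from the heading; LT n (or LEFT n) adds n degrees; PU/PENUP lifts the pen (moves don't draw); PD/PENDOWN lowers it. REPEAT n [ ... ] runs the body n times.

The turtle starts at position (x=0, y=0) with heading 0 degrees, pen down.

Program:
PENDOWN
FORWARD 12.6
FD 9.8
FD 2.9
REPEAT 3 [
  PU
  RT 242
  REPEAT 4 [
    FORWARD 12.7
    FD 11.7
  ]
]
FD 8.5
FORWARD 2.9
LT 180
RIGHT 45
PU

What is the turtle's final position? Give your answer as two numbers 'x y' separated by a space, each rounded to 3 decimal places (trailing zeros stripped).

Answer: 33.305 -6.132

Derivation:
Executing turtle program step by step:
Start: pos=(0,0), heading=0, pen down
PD: pen down
FD 12.6: (0,0) -> (12.6,0) [heading=0, draw]
FD 9.8: (12.6,0) -> (22.4,0) [heading=0, draw]
FD 2.9: (22.4,0) -> (25.3,0) [heading=0, draw]
REPEAT 3 [
  -- iteration 1/3 --
  PU: pen up
  RT 242: heading 0 -> 118
  REPEAT 4 [
    -- iteration 1/4 --
    FD 12.7: (25.3,0) -> (19.338,11.213) [heading=118, move]
    FD 11.7: (19.338,11.213) -> (13.845,21.544) [heading=118, move]
    -- iteration 2/4 --
    FD 12.7: (13.845,21.544) -> (7.883,32.757) [heading=118, move]
    FD 11.7: (7.883,32.757) -> (2.39,43.088) [heading=118, move]
    -- iteration 3/4 --
    FD 12.7: (2.39,43.088) -> (-3.573,54.301) [heading=118, move]
    FD 11.7: (-3.573,54.301) -> (-9.065,64.632) [heading=118, move]
    -- iteration 4/4 --
    FD 12.7: (-9.065,64.632) -> (-15.028,75.845) [heading=118, move]
    FD 11.7: (-15.028,75.845) -> (-20.52,86.176) [heading=118, move]
  ]
  -- iteration 2/3 --
  PU: pen up
  RT 242: heading 118 -> 236
  REPEAT 4 [
    -- iteration 1/4 --
    FD 12.7: (-20.52,86.176) -> (-27.622,75.647) [heading=236, move]
    FD 11.7: (-27.622,75.647) -> (-34.165,65.947) [heading=236, move]
    -- iteration 2/4 --
    FD 12.7: (-34.165,65.947) -> (-41.266,55.418) [heading=236, move]
    FD 11.7: (-41.266,55.418) -> (-47.809,45.719) [heading=236, move]
    -- iteration 3/4 --
    FD 12.7: (-47.809,45.719) -> (-54.911,35.19) [heading=236, move]
    FD 11.7: (-54.911,35.19) -> (-61.453,25.49) [heading=236, move]
    -- iteration 4/4 --
    FD 12.7: (-61.453,25.49) -> (-68.555,14.961) [heading=236, move]
    FD 11.7: (-68.555,14.961) -> (-75.098,5.262) [heading=236, move]
  ]
  -- iteration 3/3 --
  PU: pen up
  RT 242: heading 236 -> 354
  REPEAT 4 [
    -- iteration 1/4 --
    FD 12.7: (-75.098,5.262) -> (-62.467,3.934) [heading=354, move]
    FD 11.7: (-62.467,3.934) -> (-50.831,2.711) [heading=354, move]
    -- iteration 2/4 --
    FD 12.7: (-50.831,2.711) -> (-38.201,1.384) [heading=354, move]
    FD 11.7: (-38.201,1.384) -> (-26.565,0.161) [heading=354, move]
    -- iteration 3/4 --
    FD 12.7: (-26.565,0.161) -> (-13.935,-1.167) [heading=354, move]
    FD 11.7: (-13.935,-1.167) -> (-2.299,-2.39) [heading=354, move]
    -- iteration 4/4 --
    FD 12.7: (-2.299,-2.39) -> (10.332,-3.717) [heading=354, move]
    FD 11.7: (10.332,-3.717) -> (21.968,-4.94) [heading=354, move]
  ]
]
FD 8.5: (21.968,-4.94) -> (30.421,-5.829) [heading=354, move]
FD 2.9: (30.421,-5.829) -> (33.305,-6.132) [heading=354, move]
LT 180: heading 354 -> 174
RT 45: heading 174 -> 129
PU: pen up
Final: pos=(33.305,-6.132), heading=129, 3 segment(s) drawn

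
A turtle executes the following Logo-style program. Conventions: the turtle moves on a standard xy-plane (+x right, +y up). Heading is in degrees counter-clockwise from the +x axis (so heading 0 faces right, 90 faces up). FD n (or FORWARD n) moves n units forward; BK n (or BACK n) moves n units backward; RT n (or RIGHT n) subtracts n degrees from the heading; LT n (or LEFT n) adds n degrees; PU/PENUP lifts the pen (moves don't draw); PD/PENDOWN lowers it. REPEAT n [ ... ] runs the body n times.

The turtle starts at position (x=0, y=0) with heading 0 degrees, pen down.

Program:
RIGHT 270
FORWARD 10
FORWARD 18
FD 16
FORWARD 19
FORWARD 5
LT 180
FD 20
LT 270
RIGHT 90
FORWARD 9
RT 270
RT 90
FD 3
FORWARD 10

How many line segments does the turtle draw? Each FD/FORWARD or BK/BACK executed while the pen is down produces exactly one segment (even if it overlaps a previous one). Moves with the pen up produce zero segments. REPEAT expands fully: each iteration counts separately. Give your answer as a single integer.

Answer: 9

Derivation:
Executing turtle program step by step:
Start: pos=(0,0), heading=0, pen down
RT 270: heading 0 -> 90
FD 10: (0,0) -> (0,10) [heading=90, draw]
FD 18: (0,10) -> (0,28) [heading=90, draw]
FD 16: (0,28) -> (0,44) [heading=90, draw]
FD 19: (0,44) -> (0,63) [heading=90, draw]
FD 5: (0,63) -> (0,68) [heading=90, draw]
LT 180: heading 90 -> 270
FD 20: (0,68) -> (0,48) [heading=270, draw]
LT 270: heading 270 -> 180
RT 90: heading 180 -> 90
FD 9: (0,48) -> (0,57) [heading=90, draw]
RT 270: heading 90 -> 180
RT 90: heading 180 -> 90
FD 3: (0,57) -> (0,60) [heading=90, draw]
FD 10: (0,60) -> (0,70) [heading=90, draw]
Final: pos=(0,70), heading=90, 9 segment(s) drawn
Segments drawn: 9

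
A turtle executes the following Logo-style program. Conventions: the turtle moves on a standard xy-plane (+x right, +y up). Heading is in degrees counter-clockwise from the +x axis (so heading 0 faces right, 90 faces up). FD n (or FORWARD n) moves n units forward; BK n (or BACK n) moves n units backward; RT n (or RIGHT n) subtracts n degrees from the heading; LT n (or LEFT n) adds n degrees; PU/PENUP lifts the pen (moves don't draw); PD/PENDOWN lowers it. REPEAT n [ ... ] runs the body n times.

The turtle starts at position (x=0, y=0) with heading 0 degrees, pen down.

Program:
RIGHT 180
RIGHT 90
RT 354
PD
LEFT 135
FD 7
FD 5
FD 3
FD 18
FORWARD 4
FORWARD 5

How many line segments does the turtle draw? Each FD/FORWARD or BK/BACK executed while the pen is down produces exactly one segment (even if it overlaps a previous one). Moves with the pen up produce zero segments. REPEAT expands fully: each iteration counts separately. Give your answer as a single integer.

Executing turtle program step by step:
Start: pos=(0,0), heading=0, pen down
RT 180: heading 0 -> 180
RT 90: heading 180 -> 90
RT 354: heading 90 -> 96
PD: pen down
LT 135: heading 96 -> 231
FD 7: (0,0) -> (-4.405,-5.44) [heading=231, draw]
FD 5: (-4.405,-5.44) -> (-7.552,-9.326) [heading=231, draw]
FD 3: (-7.552,-9.326) -> (-9.44,-11.657) [heading=231, draw]
FD 18: (-9.44,-11.657) -> (-20.768,-25.646) [heading=231, draw]
FD 4: (-20.768,-25.646) -> (-23.285,-28.754) [heading=231, draw]
FD 5: (-23.285,-28.754) -> (-26.431,-32.64) [heading=231, draw]
Final: pos=(-26.431,-32.64), heading=231, 6 segment(s) drawn
Segments drawn: 6

Answer: 6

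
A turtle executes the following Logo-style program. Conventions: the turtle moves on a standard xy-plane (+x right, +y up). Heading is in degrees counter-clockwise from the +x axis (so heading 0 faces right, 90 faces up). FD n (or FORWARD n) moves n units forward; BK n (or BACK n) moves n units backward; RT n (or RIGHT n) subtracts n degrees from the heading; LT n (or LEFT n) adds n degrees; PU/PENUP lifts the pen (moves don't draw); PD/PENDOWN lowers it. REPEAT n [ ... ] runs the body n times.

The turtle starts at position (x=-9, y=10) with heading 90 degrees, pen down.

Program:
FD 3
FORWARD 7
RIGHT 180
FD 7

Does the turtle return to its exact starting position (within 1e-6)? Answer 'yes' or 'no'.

Executing turtle program step by step:
Start: pos=(-9,10), heading=90, pen down
FD 3: (-9,10) -> (-9,13) [heading=90, draw]
FD 7: (-9,13) -> (-9,20) [heading=90, draw]
RT 180: heading 90 -> 270
FD 7: (-9,20) -> (-9,13) [heading=270, draw]
Final: pos=(-9,13), heading=270, 3 segment(s) drawn

Start position: (-9, 10)
Final position: (-9, 13)
Distance = 3; >= 1e-6 -> NOT closed

Answer: no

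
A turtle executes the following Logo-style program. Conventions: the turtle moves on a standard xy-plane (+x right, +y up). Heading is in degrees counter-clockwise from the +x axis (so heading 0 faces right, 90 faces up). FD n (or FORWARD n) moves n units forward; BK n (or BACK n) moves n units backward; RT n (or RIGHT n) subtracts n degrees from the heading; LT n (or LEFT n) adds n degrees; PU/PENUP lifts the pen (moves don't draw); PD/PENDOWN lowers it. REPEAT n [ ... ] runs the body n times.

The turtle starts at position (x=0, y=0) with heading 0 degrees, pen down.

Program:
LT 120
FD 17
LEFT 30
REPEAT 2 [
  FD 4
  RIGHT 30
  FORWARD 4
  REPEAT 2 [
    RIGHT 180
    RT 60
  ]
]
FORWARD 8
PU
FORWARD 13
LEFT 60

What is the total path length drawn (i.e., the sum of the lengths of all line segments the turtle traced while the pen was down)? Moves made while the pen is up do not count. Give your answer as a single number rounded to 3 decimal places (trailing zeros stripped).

Executing turtle program step by step:
Start: pos=(0,0), heading=0, pen down
LT 120: heading 0 -> 120
FD 17: (0,0) -> (-8.5,14.722) [heading=120, draw]
LT 30: heading 120 -> 150
REPEAT 2 [
  -- iteration 1/2 --
  FD 4: (-8.5,14.722) -> (-11.964,16.722) [heading=150, draw]
  RT 30: heading 150 -> 120
  FD 4: (-11.964,16.722) -> (-13.964,20.187) [heading=120, draw]
  REPEAT 2 [
    -- iteration 1/2 --
    RT 180: heading 120 -> 300
    RT 60: heading 300 -> 240
    -- iteration 2/2 --
    RT 180: heading 240 -> 60
    RT 60: heading 60 -> 0
  ]
  -- iteration 2/2 --
  FD 4: (-13.964,20.187) -> (-9.964,20.187) [heading=0, draw]
  RT 30: heading 0 -> 330
  FD 4: (-9.964,20.187) -> (-6.5,18.187) [heading=330, draw]
  REPEAT 2 [
    -- iteration 1/2 --
    RT 180: heading 330 -> 150
    RT 60: heading 150 -> 90
    -- iteration 2/2 --
    RT 180: heading 90 -> 270
    RT 60: heading 270 -> 210
  ]
]
FD 8: (-6.5,18.187) -> (-13.428,14.187) [heading=210, draw]
PU: pen up
FD 13: (-13.428,14.187) -> (-24.687,7.687) [heading=210, move]
LT 60: heading 210 -> 270
Final: pos=(-24.687,7.687), heading=270, 6 segment(s) drawn

Segment lengths:
  seg 1: (0,0) -> (-8.5,14.722), length = 17
  seg 2: (-8.5,14.722) -> (-11.964,16.722), length = 4
  seg 3: (-11.964,16.722) -> (-13.964,20.187), length = 4
  seg 4: (-13.964,20.187) -> (-9.964,20.187), length = 4
  seg 5: (-9.964,20.187) -> (-6.5,18.187), length = 4
  seg 6: (-6.5,18.187) -> (-13.428,14.187), length = 8
Total = 41

Answer: 41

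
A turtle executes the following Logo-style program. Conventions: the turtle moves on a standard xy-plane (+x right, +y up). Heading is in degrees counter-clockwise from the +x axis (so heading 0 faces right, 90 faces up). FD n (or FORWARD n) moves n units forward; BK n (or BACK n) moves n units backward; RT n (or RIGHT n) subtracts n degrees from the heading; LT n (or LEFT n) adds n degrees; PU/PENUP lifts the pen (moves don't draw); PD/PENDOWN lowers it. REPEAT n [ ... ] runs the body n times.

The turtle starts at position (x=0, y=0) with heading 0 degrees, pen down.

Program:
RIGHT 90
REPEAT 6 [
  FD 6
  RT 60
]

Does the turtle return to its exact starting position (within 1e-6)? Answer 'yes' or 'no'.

Answer: yes

Derivation:
Executing turtle program step by step:
Start: pos=(0,0), heading=0, pen down
RT 90: heading 0 -> 270
REPEAT 6 [
  -- iteration 1/6 --
  FD 6: (0,0) -> (0,-6) [heading=270, draw]
  RT 60: heading 270 -> 210
  -- iteration 2/6 --
  FD 6: (0,-6) -> (-5.196,-9) [heading=210, draw]
  RT 60: heading 210 -> 150
  -- iteration 3/6 --
  FD 6: (-5.196,-9) -> (-10.392,-6) [heading=150, draw]
  RT 60: heading 150 -> 90
  -- iteration 4/6 --
  FD 6: (-10.392,-6) -> (-10.392,0) [heading=90, draw]
  RT 60: heading 90 -> 30
  -- iteration 5/6 --
  FD 6: (-10.392,0) -> (-5.196,3) [heading=30, draw]
  RT 60: heading 30 -> 330
  -- iteration 6/6 --
  FD 6: (-5.196,3) -> (0,0) [heading=330, draw]
  RT 60: heading 330 -> 270
]
Final: pos=(0,0), heading=270, 6 segment(s) drawn

Start position: (0, 0)
Final position: (0, 0)
Distance = 0; < 1e-6 -> CLOSED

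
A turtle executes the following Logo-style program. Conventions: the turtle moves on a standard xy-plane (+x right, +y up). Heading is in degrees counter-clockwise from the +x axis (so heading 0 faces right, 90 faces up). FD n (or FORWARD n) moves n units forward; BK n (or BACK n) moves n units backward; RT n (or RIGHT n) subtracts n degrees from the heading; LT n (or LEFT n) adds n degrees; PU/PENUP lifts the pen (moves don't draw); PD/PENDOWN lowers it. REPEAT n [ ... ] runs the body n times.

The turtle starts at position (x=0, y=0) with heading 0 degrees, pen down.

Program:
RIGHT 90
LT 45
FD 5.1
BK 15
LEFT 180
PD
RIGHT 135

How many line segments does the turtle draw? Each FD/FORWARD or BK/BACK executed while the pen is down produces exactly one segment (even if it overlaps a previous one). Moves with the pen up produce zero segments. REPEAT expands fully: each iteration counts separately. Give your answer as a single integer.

Answer: 2

Derivation:
Executing turtle program step by step:
Start: pos=(0,0), heading=0, pen down
RT 90: heading 0 -> 270
LT 45: heading 270 -> 315
FD 5.1: (0,0) -> (3.606,-3.606) [heading=315, draw]
BK 15: (3.606,-3.606) -> (-7,7) [heading=315, draw]
LT 180: heading 315 -> 135
PD: pen down
RT 135: heading 135 -> 0
Final: pos=(-7,7), heading=0, 2 segment(s) drawn
Segments drawn: 2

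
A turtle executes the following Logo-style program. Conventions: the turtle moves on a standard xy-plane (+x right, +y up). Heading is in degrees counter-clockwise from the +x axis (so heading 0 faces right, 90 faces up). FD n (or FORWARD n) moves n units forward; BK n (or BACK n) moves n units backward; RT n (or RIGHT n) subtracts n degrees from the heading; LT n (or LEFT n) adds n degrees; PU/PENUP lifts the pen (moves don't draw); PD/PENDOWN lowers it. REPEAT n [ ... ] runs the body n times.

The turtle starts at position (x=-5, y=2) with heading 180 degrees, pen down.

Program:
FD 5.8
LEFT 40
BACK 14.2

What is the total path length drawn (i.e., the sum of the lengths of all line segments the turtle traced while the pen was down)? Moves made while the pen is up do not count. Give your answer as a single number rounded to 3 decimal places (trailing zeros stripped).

Answer: 20

Derivation:
Executing turtle program step by step:
Start: pos=(-5,2), heading=180, pen down
FD 5.8: (-5,2) -> (-10.8,2) [heading=180, draw]
LT 40: heading 180 -> 220
BK 14.2: (-10.8,2) -> (0.078,11.128) [heading=220, draw]
Final: pos=(0.078,11.128), heading=220, 2 segment(s) drawn

Segment lengths:
  seg 1: (-5,2) -> (-10.8,2), length = 5.8
  seg 2: (-10.8,2) -> (0.078,11.128), length = 14.2
Total = 20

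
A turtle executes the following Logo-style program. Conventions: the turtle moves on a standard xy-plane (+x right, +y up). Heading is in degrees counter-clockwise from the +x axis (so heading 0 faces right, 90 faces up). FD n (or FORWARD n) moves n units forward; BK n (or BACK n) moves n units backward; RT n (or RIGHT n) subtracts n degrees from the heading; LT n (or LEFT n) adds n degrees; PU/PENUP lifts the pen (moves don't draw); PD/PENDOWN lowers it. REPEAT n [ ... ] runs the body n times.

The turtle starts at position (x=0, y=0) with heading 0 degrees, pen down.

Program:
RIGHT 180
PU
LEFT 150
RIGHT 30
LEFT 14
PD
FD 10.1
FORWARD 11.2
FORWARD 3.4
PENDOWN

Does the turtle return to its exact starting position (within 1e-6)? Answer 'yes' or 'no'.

Answer: no

Derivation:
Executing turtle program step by step:
Start: pos=(0,0), heading=0, pen down
RT 180: heading 0 -> 180
PU: pen up
LT 150: heading 180 -> 330
RT 30: heading 330 -> 300
LT 14: heading 300 -> 314
PD: pen down
FD 10.1: (0,0) -> (7.016,-7.265) [heading=314, draw]
FD 11.2: (7.016,-7.265) -> (14.796,-15.322) [heading=314, draw]
FD 3.4: (14.796,-15.322) -> (17.158,-17.768) [heading=314, draw]
PD: pen down
Final: pos=(17.158,-17.768), heading=314, 3 segment(s) drawn

Start position: (0, 0)
Final position: (17.158, -17.768)
Distance = 24.7; >= 1e-6 -> NOT closed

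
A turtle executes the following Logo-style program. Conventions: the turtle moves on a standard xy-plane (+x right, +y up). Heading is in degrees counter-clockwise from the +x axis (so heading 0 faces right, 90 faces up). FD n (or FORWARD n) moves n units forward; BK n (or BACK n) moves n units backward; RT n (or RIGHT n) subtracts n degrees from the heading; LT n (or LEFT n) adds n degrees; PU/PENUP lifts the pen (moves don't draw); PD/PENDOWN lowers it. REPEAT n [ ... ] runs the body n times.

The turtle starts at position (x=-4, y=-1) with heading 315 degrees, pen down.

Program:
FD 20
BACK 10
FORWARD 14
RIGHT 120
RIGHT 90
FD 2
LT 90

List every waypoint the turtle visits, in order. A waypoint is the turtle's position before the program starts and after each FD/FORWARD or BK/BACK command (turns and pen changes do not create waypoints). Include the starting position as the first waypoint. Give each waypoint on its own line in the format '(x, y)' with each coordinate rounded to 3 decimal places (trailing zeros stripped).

Answer: (-4, -1)
(10.142, -15.142)
(3.071, -8.071)
(12.971, -17.971)
(12.453, -16.039)

Derivation:
Executing turtle program step by step:
Start: pos=(-4,-1), heading=315, pen down
FD 20: (-4,-1) -> (10.142,-15.142) [heading=315, draw]
BK 10: (10.142,-15.142) -> (3.071,-8.071) [heading=315, draw]
FD 14: (3.071,-8.071) -> (12.971,-17.971) [heading=315, draw]
RT 120: heading 315 -> 195
RT 90: heading 195 -> 105
FD 2: (12.971,-17.971) -> (12.453,-16.039) [heading=105, draw]
LT 90: heading 105 -> 195
Final: pos=(12.453,-16.039), heading=195, 4 segment(s) drawn
Waypoints (5 total):
(-4, -1)
(10.142, -15.142)
(3.071, -8.071)
(12.971, -17.971)
(12.453, -16.039)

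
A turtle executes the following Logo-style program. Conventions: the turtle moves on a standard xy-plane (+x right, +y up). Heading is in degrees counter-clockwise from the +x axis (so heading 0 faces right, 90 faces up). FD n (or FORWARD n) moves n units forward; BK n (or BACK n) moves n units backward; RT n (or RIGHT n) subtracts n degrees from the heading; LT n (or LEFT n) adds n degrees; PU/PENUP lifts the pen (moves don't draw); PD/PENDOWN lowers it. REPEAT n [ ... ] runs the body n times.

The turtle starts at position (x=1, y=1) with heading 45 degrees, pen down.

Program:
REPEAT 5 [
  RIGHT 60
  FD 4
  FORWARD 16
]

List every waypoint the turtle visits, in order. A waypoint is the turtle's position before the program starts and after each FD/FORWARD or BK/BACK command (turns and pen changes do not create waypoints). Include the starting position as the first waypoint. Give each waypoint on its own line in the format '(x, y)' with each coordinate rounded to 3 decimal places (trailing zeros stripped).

Executing turtle program step by step:
Start: pos=(1,1), heading=45, pen down
REPEAT 5 [
  -- iteration 1/5 --
  RT 60: heading 45 -> 345
  FD 4: (1,1) -> (4.864,-0.035) [heading=345, draw]
  FD 16: (4.864,-0.035) -> (20.319,-4.176) [heading=345, draw]
  -- iteration 2/5 --
  RT 60: heading 345 -> 285
  FD 4: (20.319,-4.176) -> (21.354,-8.04) [heading=285, draw]
  FD 16: (21.354,-8.04) -> (25.495,-23.495) [heading=285, draw]
  -- iteration 3/5 --
  RT 60: heading 285 -> 225
  FD 4: (25.495,-23.495) -> (22.666,-26.323) [heading=225, draw]
  FD 16: (22.666,-26.323) -> (11.353,-37.637) [heading=225, draw]
  -- iteration 4/5 --
  RT 60: heading 225 -> 165
  FD 4: (11.353,-37.637) -> (7.489,-36.602) [heading=165, draw]
  FD 16: (7.489,-36.602) -> (-7.966,-32.461) [heading=165, draw]
  -- iteration 5/5 --
  RT 60: heading 165 -> 105
  FD 4: (-7.966,-32.461) -> (-9.001,-28.597) [heading=105, draw]
  FD 16: (-9.001,-28.597) -> (-13.142,-13.142) [heading=105, draw]
]
Final: pos=(-13.142,-13.142), heading=105, 10 segment(s) drawn
Waypoints (11 total):
(1, 1)
(4.864, -0.035)
(20.319, -4.176)
(21.354, -8.04)
(25.495, -23.495)
(22.666, -26.323)
(11.353, -37.637)
(7.489, -36.602)
(-7.966, -32.461)
(-9.001, -28.597)
(-13.142, -13.142)

Answer: (1, 1)
(4.864, -0.035)
(20.319, -4.176)
(21.354, -8.04)
(25.495, -23.495)
(22.666, -26.323)
(11.353, -37.637)
(7.489, -36.602)
(-7.966, -32.461)
(-9.001, -28.597)
(-13.142, -13.142)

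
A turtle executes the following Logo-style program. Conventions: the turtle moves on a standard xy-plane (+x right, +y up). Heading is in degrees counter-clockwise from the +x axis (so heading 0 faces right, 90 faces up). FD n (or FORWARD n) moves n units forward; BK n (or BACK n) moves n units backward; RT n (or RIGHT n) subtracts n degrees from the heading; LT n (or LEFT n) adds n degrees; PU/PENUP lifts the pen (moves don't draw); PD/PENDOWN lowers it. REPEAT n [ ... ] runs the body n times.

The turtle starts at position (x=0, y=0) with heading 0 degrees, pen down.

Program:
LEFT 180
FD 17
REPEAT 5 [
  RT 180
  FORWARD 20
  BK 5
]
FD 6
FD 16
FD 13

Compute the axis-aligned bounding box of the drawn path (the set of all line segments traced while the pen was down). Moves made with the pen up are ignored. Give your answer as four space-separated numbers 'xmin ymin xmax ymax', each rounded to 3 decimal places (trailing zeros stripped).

Executing turtle program step by step:
Start: pos=(0,0), heading=0, pen down
LT 180: heading 0 -> 180
FD 17: (0,0) -> (-17,0) [heading=180, draw]
REPEAT 5 [
  -- iteration 1/5 --
  RT 180: heading 180 -> 0
  FD 20: (-17,0) -> (3,0) [heading=0, draw]
  BK 5: (3,0) -> (-2,0) [heading=0, draw]
  -- iteration 2/5 --
  RT 180: heading 0 -> 180
  FD 20: (-2,0) -> (-22,0) [heading=180, draw]
  BK 5: (-22,0) -> (-17,0) [heading=180, draw]
  -- iteration 3/5 --
  RT 180: heading 180 -> 0
  FD 20: (-17,0) -> (3,0) [heading=0, draw]
  BK 5: (3,0) -> (-2,0) [heading=0, draw]
  -- iteration 4/5 --
  RT 180: heading 0 -> 180
  FD 20: (-2,0) -> (-22,0) [heading=180, draw]
  BK 5: (-22,0) -> (-17,0) [heading=180, draw]
  -- iteration 5/5 --
  RT 180: heading 180 -> 0
  FD 20: (-17,0) -> (3,0) [heading=0, draw]
  BK 5: (3,0) -> (-2,0) [heading=0, draw]
]
FD 6: (-2,0) -> (4,0) [heading=0, draw]
FD 16: (4,0) -> (20,0) [heading=0, draw]
FD 13: (20,0) -> (33,0) [heading=0, draw]
Final: pos=(33,0), heading=0, 14 segment(s) drawn

Segment endpoints: x in {-22, -17, -2, 0, 3, 4, 20, 33}, y in {0, 0, 0, 0, 0, 0, 0, 0, 0, 0, 0, 0, 0}
xmin=-22, ymin=0, xmax=33, ymax=0

Answer: -22 0 33 0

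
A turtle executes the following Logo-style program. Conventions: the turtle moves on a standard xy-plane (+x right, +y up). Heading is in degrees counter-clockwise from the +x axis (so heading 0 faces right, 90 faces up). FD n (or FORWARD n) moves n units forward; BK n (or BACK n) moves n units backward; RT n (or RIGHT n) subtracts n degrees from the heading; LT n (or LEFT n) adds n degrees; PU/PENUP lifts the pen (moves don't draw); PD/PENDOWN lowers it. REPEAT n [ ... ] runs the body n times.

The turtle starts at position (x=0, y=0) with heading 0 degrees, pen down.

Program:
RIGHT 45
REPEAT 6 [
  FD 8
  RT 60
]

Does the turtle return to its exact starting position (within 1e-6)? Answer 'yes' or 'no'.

Executing turtle program step by step:
Start: pos=(0,0), heading=0, pen down
RT 45: heading 0 -> 315
REPEAT 6 [
  -- iteration 1/6 --
  FD 8: (0,0) -> (5.657,-5.657) [heading=315, draw]
  RT 60: heading 315 -> 255
  -- iteration 2/6 --
  FD 8: (5.657,-5.657) -> (3.586,-13.384) [heading=255, draw]
  RT 60: heading 255 -> 195
  -- iteration 3/6 --
  FD 8: (3.586,-13.384) -> (-4.141,-15.455) [heading=195, draw]
  RT 60: heading 195 -> 135
  -- iteration 4/6 --
  FD 8: (-4.141,-15.455) -> (-9.798,-9.798) [heading=135, draw]
  RT 60: heading 135 -> 75
  -- iteration 5/6 --
  FD 8: (-9.798,-9.798) -> (-7.727,-2.071) [heading=75, draw]
  RT 60: heading 75 -> 15
  -- iteration 6/6 --
  FD 8: (-7.727,-2.071) -> (0,0) [heading=15, draw]
  RT 60: heading 15 -> 315
]
Final: pos=(0,0), heading=315, 6 segment(s) drawn

Start position: (0, 0)
Final position: (0, 0)
Distance = 0; < 1e-6 -> CLOSED

Answer: yes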